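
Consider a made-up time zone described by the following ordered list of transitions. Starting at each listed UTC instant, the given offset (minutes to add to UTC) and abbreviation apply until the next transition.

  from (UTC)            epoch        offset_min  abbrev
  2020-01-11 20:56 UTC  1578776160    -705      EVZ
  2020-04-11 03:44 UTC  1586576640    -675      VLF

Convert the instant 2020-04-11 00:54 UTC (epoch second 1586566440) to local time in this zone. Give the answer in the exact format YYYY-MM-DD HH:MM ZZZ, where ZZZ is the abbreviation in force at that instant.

Query: 2020-04-11 00:54 UTC
Rule 1/2 (EVZ, -11:45): 2020-01-11 20:56 UTC ≤ query < 2020-04-11 03:44 UTC
0·60 + 54 - 705 = -651 min
-651 = -1·1440 + 789; 789 = 13·60 + 9 → 13:09, 2020-04-11 - 1 day = 2020-04-10
→ 2020-04-10 13:09 EVZ

2020-04-10 13:09 EVZ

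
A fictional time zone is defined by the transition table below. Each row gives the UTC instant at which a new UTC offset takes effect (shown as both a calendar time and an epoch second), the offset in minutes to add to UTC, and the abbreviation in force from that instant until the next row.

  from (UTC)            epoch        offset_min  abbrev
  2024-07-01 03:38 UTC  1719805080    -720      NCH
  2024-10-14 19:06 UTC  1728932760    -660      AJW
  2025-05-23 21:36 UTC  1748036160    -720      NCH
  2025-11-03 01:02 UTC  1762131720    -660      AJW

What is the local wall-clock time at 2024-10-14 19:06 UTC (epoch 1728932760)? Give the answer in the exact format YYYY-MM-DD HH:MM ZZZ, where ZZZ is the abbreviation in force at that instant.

2024-10-14 08:06 AJW

Query: 2024-10-14 19:06 UTC
Rule 2/4 (AJW, -11:00): 2024-10-14 19:06 UTC ≤ query < 2025-05-23 21:36 UTC
19·60 + 6 - 660 = 486 min
486 = 0·1440 + 486; 486 = 8·60 + 6 → 08:06, same day
→ 2024-10-14 08:06 AJW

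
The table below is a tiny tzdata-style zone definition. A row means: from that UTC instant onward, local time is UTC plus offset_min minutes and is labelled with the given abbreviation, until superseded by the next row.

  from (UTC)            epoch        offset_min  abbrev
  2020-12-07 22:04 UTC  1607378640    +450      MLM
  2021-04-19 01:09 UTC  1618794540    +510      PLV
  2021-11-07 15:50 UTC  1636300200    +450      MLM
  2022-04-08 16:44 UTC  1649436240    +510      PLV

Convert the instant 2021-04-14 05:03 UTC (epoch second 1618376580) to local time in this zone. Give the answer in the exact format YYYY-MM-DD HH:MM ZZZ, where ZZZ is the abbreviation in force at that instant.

Query: 2021-04-14 05:03 UTC
Rule 1/4 (MLM, +07:30): 2020-12-07 22:04 UTC ≤ query < 2021-04-19 01:09 UTC
5·60 + 3 + 450 = 753 min
753 = 0·1440 + 753; 753 = 12·60 + 33 → 12:33, same day
→ 2021-04-14 12:33 MLM

2021-04-14 12:33 MLM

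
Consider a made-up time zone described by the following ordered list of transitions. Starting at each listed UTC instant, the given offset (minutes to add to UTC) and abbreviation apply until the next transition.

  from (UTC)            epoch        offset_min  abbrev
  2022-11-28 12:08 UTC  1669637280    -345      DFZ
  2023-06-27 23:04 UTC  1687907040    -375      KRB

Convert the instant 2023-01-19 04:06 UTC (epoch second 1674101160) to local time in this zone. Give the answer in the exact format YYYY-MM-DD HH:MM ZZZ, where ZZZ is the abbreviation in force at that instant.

2023-01-18 22:21 DFZ

Query: 2023-01-19 04:06 UTC
Rule 1/2 (DFZ, -05:45): 2022-11-28 12:08 UTC ≤ query < 2023-06-27 23:04 UTC
4·60 + 6 - 345 = -99 min
-99 = -1·1440 + 1341; 1341 = 22·60 + 21 → 22:21, 2023-01-19 - 1 day = 2023-01-18
→ 2023-01-18 22:21 DFZ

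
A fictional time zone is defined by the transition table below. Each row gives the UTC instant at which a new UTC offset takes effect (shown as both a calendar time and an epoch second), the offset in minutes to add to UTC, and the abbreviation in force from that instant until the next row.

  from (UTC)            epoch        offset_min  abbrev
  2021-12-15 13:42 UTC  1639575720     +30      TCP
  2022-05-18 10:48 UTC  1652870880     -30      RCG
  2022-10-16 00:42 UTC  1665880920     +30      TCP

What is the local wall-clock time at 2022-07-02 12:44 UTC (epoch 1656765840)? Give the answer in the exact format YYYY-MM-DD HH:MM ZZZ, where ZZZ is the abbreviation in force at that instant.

2022-07-02 12:14 RCG

Query: 2022-07-02 12:44 UTC
Rule 2/3 (RCG, -00:30): 2022-05-18 10:48 UTC ≤ query < 2022-10-16 00:42 UTC
12·60 + 44 - 30 = 734 min
734 = 0·1440 + 734; 734 = 12·60 + 14 → 12:14, same day
→ 2022-07-02 12:14 RCG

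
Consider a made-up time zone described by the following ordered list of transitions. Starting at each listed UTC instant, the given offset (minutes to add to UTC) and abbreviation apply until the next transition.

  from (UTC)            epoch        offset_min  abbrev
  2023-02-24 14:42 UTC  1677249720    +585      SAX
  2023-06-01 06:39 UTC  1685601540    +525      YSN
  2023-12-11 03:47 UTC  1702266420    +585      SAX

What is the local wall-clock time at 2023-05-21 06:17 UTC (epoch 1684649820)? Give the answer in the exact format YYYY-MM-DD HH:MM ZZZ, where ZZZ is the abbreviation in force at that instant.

Query: 2023-05-21 06:17 UTC
Rule 1/3 (SAX, +09:45): 2023-02-24 14:42 UTC ≤ query < 2023-06-01 06:39 UTC
6·60 + 17 + 585 = 962 min
962 = 0·1440 + 962; 962 = 16·60 + 2 → 16:02, same day
→ 2023-05-21 16:02 SAX

2023-05-21 16:02 SAX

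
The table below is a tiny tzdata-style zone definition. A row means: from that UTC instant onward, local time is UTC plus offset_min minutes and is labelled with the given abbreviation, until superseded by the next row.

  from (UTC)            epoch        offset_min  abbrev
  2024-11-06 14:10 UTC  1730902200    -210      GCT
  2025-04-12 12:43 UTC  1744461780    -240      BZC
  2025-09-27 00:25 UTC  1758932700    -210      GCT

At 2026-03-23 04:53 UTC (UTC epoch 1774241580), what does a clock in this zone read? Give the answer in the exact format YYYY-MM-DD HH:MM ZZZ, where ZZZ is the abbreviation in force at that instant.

Query: 2026-03-23 04:53 UTC
Rule 3/3 (GCT, -03:30): 2025-09-27 00:25 UTC ≤ query < +∞
4·60 + 53 - 210 = 83 min
83 = 0·1440 + 83; 83 = 1·60 + 23 → 01:23, same day
→ 2026-03-23 01:23 GCT

2026-03-23 01:23 GCT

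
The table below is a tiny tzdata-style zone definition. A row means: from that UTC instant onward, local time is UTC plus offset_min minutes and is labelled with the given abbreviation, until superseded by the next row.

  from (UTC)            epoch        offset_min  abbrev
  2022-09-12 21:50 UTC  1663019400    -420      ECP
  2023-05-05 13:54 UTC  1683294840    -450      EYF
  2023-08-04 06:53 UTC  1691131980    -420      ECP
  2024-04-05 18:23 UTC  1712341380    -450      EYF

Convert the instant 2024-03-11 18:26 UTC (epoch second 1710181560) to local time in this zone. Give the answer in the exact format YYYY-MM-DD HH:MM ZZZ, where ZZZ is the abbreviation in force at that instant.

2024-03-11 11:26 ECP

Query: 2024-03-11 18:26 UTC
Rule 3/4 (ECP, -07:00): 2023-08-04 06:53 UTC ≤ query < 2024-04-05 18:23 UTC
18·60 + 26 - 420 = 686 min
686 = 0·1440 + 686; 686 = 11·60 + 26 → 11:26, same day
→ 2024-03-11 11:26 ECP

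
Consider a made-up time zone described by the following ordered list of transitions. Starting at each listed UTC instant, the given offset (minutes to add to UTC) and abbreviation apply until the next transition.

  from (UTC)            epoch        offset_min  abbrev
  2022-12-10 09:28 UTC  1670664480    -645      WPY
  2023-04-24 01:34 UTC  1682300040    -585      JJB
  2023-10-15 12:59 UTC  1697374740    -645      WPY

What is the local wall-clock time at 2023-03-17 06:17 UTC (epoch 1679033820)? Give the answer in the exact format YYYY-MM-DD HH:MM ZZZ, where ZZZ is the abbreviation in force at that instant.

2023-03-16 19:32 WPY

Query: 2023-03-17 06:17 UTC
Rule 1/3 (WPY, -10:45): 2022-12-10 09:28 UTC ≤ query < 2023-04-24 01:34 UTC
6·60 + 17 - 645 = -268 min
-268 = -1·1440 + 1172; 1172 = 19·60 + 32 → 19:32, 2023-03-17 - 1 day = 2023-03-16
→ 2023-03-16 19:32 WPY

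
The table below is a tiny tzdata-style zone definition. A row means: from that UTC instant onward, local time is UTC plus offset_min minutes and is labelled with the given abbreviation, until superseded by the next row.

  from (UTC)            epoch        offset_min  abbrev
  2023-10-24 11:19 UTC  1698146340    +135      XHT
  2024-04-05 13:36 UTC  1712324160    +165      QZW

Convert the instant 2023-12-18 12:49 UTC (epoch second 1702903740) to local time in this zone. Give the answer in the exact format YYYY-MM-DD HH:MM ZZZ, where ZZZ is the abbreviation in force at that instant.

Query: 2023-12-18 12:49 UTC
Rule 1/2 (XHT, +02:15): 2023-10-24 11:19 UTC ≤ query < 2024-04-05 13:36 UTC
12·60 + 49 + 135 = 904 min
904 = 0·1440 + 904; 904 = 15·60 + 4 → 15:04, same day
→ 2023-12-18 15:04 XHT

2023-12-18 15:04 XHT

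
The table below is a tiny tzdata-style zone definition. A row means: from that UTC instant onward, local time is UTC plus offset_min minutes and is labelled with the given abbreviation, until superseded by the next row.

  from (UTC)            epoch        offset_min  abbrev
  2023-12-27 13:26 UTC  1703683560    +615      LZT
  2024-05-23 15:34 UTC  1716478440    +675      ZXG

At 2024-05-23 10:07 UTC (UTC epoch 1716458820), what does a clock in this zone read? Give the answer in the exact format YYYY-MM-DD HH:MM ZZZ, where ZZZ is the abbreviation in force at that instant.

Query: 2024-05-23 10:07 UTC
Rule 1/2 (LZT, +10:15): 2023-12-27 13:26 UTC ≤ query < 2024-05-23 15:34 UTC
10·60 + 7 + 615 = 1222 min
1222 = 0·1440 + 1222; 1222 = 20·60 + 22 → 20:22, same day
→ 2024-05-23 20:22 LZT

2024-05-23 20:22 LZT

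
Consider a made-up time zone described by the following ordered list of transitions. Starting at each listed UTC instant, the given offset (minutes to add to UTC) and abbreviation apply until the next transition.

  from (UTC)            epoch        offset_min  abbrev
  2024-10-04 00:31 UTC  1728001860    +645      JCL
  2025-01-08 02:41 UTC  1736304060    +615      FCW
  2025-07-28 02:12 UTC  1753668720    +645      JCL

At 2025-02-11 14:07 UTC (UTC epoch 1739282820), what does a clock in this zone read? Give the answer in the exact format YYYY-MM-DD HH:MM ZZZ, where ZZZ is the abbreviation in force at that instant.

2025-02-12 00:22 FCW

Query: 2025-02-11 14:07 UTC
Rule 2/3 (FCW, +10:15): 2025-01-08 02:41 UTC ≤ query < 2025-07-28 02:12 UTC
14·60 + 7 + 615 = 1462 min
1462 = 1·1440 + 22; 22 = 0·60 + 22 → 00:22, 2025-02-11 + 1 day = 2025-02-12
→ 2025-02-12 00:22 FCW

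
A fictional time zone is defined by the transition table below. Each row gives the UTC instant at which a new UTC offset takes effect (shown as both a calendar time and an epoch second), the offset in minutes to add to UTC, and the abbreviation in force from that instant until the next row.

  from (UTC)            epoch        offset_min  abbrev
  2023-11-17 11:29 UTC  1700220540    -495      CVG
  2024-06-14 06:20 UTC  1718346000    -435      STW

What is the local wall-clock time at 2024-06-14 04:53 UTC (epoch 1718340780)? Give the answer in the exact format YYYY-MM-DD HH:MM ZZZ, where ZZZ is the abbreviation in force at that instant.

Query: 2024-06-14 04:53 UTC
Rule 1/2 (CVG, -08:15): 2023-11-17 11:29 UTC ≤ query < 2024-06-14 06:20 UTC
4·60 + 53 - 495 = -202 min
-202 = -1·1440 + 1238; 1238 = 20·60 + 38 → 20:38, 2024-06-14 - 1 day = 2024-06-13
→ 2024-06-13 20:38 CVG

2024-06-13 20:38 CVG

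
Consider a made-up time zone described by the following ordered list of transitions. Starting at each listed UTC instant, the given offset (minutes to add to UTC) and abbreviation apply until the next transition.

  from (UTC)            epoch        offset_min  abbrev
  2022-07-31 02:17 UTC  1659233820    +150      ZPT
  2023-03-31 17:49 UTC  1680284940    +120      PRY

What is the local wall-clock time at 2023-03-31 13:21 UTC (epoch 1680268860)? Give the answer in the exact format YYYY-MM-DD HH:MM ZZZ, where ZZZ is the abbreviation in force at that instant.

2023-03-31 15:51 ZPT

Query: 2023-03-31 13:21 UTC
Rule 1/2 (ZPT, +02:30): 2022-07-31 02:17 UTC ≤ query < 2023-03-31 17:49 UTC
13·60 + 21 + 150 = 951 min
951 = 0·1440 + 951; 951 = 15·60 + 51 → 15:51, same day
→ 2023-03-31 15:51 ZPT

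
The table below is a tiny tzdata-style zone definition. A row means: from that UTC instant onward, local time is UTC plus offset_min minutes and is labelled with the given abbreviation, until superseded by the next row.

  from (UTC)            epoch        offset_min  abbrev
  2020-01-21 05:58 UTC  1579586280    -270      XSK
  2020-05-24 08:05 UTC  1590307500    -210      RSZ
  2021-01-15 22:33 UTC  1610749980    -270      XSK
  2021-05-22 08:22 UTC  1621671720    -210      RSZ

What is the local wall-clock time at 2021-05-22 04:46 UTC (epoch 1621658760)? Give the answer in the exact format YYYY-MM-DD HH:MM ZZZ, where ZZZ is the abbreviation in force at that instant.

2021-05-22 00:16 XSK

Query: 2021-05-22 04:46 UTC
Rule 3/4 (XSK, -04:30): 2021-01-15 22:33 UTC ≤ query < 2021-05-22 08:22 UTC
4·60 + 46 - 270 = 16 min
16 = 0·1440 + 16; 16 = 0·60 + 16 → 00:16, same day
→ 2021-05-22 00:16 XSK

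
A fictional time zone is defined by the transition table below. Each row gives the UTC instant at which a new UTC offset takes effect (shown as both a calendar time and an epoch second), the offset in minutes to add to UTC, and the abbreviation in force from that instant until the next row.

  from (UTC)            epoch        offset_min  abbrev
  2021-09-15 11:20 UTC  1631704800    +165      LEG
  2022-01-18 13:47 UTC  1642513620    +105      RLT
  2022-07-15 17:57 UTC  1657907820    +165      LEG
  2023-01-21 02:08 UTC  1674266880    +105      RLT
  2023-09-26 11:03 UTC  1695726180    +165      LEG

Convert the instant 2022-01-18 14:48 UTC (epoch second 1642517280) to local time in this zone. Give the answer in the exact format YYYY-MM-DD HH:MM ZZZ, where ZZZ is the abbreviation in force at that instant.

Query: 2022-01-18 14:48 UTC
Rule 2/5 (RLT, +01:45): 2022-01-18 13:47 UTC ≤ query < 2022-07-15 17:57 UTC
14·60 + 48 + 105 = 993 min
993 = 0·1440 + 993; 993 = 16·60 + 33 → 16:33, same day
→ 2022-01-18 16:33 RLT

2022-01-18 16:33 RLT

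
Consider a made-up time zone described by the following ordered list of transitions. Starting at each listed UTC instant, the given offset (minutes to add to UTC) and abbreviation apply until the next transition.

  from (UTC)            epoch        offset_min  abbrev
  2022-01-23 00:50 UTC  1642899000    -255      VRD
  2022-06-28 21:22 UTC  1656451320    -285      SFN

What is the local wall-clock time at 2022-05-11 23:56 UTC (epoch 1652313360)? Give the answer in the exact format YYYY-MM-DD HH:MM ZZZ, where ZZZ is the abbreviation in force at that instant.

2022-05-11 19:41 VRD

Query: 2022-05-11 23:56 UTC
Rule 1/2 (VRD, -04:15): 2022-01-23 00:50 UTC ≤ query < 2022-06-28 21:22 UTC
23·60 + 56 - 255 = 1181 min
1181 = 0·1440 + 1181; 1181 = 19·60 + 41 → 19:41, same day
→ 2022-05-11 19:41 VRD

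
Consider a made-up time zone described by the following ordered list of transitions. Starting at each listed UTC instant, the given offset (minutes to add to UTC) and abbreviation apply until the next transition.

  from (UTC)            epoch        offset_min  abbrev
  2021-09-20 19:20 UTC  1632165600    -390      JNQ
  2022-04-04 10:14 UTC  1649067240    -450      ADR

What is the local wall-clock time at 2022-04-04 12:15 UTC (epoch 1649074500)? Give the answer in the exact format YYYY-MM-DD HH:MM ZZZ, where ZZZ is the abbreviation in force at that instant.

2022-04-04 04:45 ADR

Query: 2022-04-04 12:15 UTC
Rule 2/2 (ADR, -07:30): 2022-04-04 10:14 UTC ≤ query < +∞
12·60 + 15 - 450 = 285 min
285 = 0·1440 + 285; 285 = 4·60 + 45 → 04:45, same day
→ 2022-04-04 04:45 ADR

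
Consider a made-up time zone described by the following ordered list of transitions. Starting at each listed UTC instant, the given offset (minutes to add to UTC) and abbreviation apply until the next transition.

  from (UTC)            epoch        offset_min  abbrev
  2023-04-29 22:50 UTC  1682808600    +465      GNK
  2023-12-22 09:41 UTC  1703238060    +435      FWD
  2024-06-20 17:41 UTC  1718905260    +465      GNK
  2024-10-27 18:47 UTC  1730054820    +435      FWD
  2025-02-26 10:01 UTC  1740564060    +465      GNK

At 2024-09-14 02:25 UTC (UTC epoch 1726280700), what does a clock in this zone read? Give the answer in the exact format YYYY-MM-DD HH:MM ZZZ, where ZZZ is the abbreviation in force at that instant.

Query: 2024-09-14 02:25 UTC
Rule 3/5 (GNK, +07:45): 2024-06-20 17:41 UTC ≤ query < 2024-10-27 18:47 UTC
2·60 + 25 + 465 = 610 min
610 = 0·1440 + 610; 610 = 10·60 + 10 → 10:10, same day
→ 2024-09-14 10:10 GNK

2024-09-14 10:10 GNK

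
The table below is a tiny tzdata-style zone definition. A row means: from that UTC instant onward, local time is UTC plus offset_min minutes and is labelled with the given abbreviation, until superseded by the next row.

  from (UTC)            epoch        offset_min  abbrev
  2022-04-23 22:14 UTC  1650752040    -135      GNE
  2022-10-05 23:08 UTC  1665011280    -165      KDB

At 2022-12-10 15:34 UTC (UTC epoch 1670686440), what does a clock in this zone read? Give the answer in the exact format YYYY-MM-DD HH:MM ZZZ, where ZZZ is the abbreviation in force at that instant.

2022-12-10 12:49 KDB

Query: 2022-12-10 15:34 UTC
Rule 2/2 (KDB, -02:45): 2022-10-05 23:08 UTC ≤ query < +∞
15·60 + 34 - 165 = 769 min
769 = 0·1440 + 769; 769 = 12·60 + 49 → 12:49, same day
→ 2022-12-10 12:49 KDB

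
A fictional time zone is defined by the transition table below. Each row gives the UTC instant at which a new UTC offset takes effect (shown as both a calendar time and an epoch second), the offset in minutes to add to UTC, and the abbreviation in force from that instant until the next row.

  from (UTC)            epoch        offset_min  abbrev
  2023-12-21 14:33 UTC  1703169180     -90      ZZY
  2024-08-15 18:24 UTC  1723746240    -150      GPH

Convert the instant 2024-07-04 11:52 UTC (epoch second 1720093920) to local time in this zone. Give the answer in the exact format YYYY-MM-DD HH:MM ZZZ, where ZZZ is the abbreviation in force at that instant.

Query: 2024-07-04 11:52 UTC
Rule 1/2 (ZZY, -01:30): 2023-12-21 14:33 UTC ≤ query < 2024-08-15 18:24 UTC
11·60 + 52 - 90 = 622 min
622 = 0·1440 + 622; 622 = 10·60 + 22 → 10:22, same day
→ 2024-07-04 10:22 ZZY

2024-07-04 10:22 ZZY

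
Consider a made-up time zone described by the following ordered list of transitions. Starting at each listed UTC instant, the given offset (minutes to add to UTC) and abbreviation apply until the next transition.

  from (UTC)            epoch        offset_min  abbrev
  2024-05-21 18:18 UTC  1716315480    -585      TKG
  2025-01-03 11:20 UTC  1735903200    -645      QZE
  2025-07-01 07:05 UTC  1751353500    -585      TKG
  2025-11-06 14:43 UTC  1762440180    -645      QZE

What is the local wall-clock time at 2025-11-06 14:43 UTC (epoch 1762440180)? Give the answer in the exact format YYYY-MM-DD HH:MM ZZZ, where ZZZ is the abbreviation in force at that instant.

2025-11-06 03:58 QZE

Query: 2025-11-06 14:43 UTC
Rule 4/4 (QZE, -10:45): 2025-11-06 14:43 UTC ≤ query < +∞
14·60 + 43 - 645 = 238 min
238 = 0·1440 + 238; 238 = 3·60 + 58 → 03:58, same day
→ 2025-11-06 03:58 QZE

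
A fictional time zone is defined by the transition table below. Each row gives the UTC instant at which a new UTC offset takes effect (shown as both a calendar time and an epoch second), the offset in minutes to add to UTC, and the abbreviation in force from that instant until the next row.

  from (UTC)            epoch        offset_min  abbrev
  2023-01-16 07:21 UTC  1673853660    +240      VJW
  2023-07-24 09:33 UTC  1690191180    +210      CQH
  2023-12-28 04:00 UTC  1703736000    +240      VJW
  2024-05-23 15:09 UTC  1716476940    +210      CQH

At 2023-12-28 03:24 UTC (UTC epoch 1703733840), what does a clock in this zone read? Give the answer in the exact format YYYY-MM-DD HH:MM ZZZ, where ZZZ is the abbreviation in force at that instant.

2023-12-28 06:54 CQH

Query: 2023-12-28 03:24 UTC
Rule 2/4 (CQH, +03:30): 2023-07-24 09:33 UTC ≤ query < 2023-12-28 04:00 UTC
3·60 + 24 + 210 = 414 min
414 = 0·1440 + 414; 414 = 6·60 + 54 → 06:54, same day
→ 2023-12-28 06:54 CQH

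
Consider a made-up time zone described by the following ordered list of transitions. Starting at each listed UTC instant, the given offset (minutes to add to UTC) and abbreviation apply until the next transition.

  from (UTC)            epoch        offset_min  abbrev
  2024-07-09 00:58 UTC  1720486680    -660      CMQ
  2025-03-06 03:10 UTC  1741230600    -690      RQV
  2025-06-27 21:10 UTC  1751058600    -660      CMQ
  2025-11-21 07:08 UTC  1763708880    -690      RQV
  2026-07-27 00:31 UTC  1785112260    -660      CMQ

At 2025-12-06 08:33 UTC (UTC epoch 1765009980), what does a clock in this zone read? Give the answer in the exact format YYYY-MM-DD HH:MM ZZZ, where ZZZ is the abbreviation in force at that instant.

2025-12-05 21:03 RQV

Query: 2025-12-06 08:33 UTC
Rule 4/5 (RQV, -11:30): 2025-11-21 07:08 UTC ≤ query < 2026-07-27 00:31 UTC
8·60 + 33 - 690 = -177 min
-177 = -1·1440 + 1263; 1263 = 21·60 + 3 → 21:03, 2025-12-06 - 1 day = 2025-12-05
→ 2025-12-05 21:03 RQV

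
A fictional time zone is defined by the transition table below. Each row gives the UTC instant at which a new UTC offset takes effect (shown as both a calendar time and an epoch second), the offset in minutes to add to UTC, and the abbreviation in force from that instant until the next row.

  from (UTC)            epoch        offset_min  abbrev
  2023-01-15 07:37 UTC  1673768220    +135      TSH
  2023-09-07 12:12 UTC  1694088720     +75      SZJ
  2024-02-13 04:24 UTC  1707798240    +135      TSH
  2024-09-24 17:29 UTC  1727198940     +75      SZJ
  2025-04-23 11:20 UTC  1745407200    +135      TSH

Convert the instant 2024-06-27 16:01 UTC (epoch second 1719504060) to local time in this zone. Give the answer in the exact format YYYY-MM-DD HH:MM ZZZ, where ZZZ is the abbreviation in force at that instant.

Query: 2024-06-27 16:01 UTC
Rule 3/5 (TSH, +02:15): 2024-02-13 04:24 UTC ≤ query < 2024-09-24 17:29 UTC
16·60 + 1 + 135 = 1096 min
1096 = 0·1440 + 1096; 1096 = 18·60 + 16 → 18:16, same day
→ 2024-06-27 18:16 TSH

2024-06-27 18:16 TSH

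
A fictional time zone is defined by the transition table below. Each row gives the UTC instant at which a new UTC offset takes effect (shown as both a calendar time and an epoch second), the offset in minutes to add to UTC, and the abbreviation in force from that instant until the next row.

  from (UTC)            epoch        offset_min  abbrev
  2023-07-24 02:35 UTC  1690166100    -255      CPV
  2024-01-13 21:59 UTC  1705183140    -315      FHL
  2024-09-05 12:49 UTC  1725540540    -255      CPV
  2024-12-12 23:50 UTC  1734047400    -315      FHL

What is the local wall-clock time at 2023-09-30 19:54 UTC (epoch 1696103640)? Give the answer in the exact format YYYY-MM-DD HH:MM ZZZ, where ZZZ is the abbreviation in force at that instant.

Query: 2023-09-30 19:54 UTC
Rule 1/4 (CPV, -04:15): 2023-07-24 02:35 UTC ≤ query < 2024-01-13 21:59 UTC
19·60 + 54 - 255 = 939 min
939 = 0·1440 + 939; 939 = 15·60 + 39 → 15:39, same day
→ 2023-09-30 15:39 CPV

2023-09-30 15:39 CPV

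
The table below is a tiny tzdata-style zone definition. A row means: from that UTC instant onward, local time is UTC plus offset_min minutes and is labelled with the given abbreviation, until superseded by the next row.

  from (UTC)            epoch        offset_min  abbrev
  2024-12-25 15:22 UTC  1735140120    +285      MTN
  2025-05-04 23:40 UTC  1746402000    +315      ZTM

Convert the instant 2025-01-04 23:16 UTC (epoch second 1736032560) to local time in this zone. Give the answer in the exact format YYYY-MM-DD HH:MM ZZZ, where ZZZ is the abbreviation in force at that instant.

2025-01-05 04:01 MTN

Query: 2025-01-04 23:16 UTC
Rule 1/2 (MTN, +04:45): 2024-12-25 15:22 UTC ≤ query < 2025-05-04 23:40 UTC
23·60 + 16 + 285 = 1681 min
1681 = 1·1440 + 241; 241 = 4·60 + 1 → 04:01, 2025-01-04 + 1 day = 2025-01-05
→ 2025-01-05 04:01 MTN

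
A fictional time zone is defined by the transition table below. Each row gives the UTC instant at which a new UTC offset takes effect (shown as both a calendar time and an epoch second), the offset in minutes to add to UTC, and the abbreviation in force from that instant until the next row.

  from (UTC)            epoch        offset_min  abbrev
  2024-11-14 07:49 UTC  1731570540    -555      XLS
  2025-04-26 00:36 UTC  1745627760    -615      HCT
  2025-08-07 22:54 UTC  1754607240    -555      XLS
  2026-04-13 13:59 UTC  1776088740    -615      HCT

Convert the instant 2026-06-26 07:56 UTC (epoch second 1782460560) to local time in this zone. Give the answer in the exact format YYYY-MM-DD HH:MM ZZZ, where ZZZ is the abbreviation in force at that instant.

2026-06-25 21:41 HCT

Query: 2026-06-26 07:56 UTC
Rule 4/4 (HCT, -10:15): 2026-04-13 13:59 UTC ≤ query < +∞
7·60 + 56 - 615 = -139 min
-139 = -1·1440 + 1301; 1301 = 21·60 + 41 → 21:41, 2026-06-26 - 1 day = 2026-06-25
→ 2026-06-25 21:41 HCT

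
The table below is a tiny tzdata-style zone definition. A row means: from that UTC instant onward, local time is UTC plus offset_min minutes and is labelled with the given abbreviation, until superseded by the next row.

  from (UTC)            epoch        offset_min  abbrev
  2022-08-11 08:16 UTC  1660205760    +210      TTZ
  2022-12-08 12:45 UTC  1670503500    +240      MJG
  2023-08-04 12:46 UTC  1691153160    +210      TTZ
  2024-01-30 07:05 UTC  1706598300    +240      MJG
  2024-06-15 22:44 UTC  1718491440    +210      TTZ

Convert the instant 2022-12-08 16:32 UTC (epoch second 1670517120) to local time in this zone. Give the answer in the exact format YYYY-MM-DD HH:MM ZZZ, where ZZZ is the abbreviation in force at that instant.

Query: 2022-12-08 16:32 UTC
Rule 2/5 (MJG, +04:00): 2022-12-08 12:45 UTC ≤ query < 2023-08-04 12:46 UTC
16·60 + 32 + 240 = 1232 min
1232 = 0·1440 + 1232; 1232 = 20·60 + 32 → 20:32, same day
→ 2022-12-08 20:32 MJG

2022-12-08 20:32 MJG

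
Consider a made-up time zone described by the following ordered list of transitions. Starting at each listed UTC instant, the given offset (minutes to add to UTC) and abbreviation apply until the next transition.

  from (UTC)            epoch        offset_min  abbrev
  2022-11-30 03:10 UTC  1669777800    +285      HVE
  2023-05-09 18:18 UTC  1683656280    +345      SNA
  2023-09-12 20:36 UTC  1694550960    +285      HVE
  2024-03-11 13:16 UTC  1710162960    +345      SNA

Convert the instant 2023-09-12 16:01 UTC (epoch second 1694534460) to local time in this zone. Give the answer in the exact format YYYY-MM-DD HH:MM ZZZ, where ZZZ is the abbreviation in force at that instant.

Query: 2023-09-12 16:01 UTC
Rule 2/4 (SNA, +05:45): 2023-05-09 18:18 UTC ≤ query < 2023-09-12 20:36 UTC
16·60 + 1 + 345 = 1306 min
1306 = 0·1440 + 1306; 1306 = 21·60 + 46 → 21:46, same day
→ 2023-09-12 21:46 SNA

2023-09-12 21:46 SNA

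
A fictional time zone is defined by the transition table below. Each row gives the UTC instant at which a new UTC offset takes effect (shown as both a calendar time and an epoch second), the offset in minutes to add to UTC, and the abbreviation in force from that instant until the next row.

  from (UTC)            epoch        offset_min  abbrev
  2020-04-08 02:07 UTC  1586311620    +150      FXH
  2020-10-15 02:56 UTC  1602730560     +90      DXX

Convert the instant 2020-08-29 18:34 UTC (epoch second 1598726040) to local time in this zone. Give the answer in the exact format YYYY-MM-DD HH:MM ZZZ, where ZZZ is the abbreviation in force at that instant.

2020-08-29 21:04 FXH

Query: 2020-08-29 18:34 UTC
Rule 1/2 (FXH, +02:30): 2020-04-08 02:07 UTC ≤ query < 2020-10-15 02:56 UTC
18·60 + 34 + 150 = 1264 min
1264 = 0·1440 + 1264; 1264 = 21·60 + 4 → 21:04, same day
→ 2020-08-29 21:04 FXH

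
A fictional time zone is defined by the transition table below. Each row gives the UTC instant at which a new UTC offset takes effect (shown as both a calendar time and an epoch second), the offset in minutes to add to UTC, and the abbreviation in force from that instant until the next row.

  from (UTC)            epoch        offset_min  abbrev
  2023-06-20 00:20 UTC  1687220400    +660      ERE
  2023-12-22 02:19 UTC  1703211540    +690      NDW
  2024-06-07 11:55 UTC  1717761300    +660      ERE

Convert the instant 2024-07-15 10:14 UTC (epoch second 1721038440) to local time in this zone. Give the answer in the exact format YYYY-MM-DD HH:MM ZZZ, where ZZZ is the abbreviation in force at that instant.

Query: 2024-07-15 10:14 UTC
Rule 3/3 (ERE, +11:00): 2024-06-07 11:55 UTC ≤ query < +∞
10·60 + 14 + 660 = 1274 min
1274 = 0·1440 + 1274; 1274 = 21·60 + 14 → 21:14, same day
→ 2024-07-15 21:14 ERE

2024-07-15 21:14 ERE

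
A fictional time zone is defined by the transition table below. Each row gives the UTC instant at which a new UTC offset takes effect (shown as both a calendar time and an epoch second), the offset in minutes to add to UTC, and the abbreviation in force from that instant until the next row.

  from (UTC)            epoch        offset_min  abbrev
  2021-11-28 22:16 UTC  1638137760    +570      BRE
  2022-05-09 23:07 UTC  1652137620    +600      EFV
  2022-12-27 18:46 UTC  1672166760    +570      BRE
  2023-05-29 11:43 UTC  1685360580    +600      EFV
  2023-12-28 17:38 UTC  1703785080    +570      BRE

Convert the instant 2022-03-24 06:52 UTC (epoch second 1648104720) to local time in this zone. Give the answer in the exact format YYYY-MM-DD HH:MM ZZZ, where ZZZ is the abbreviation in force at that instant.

Query: 2022-03-24 06:52 UTC
Rule 1/5 (BRE, +09:30): 2021-11-28 22:16 UTC ≤ query < 2022-05-09 23:07 UTC
6·60 + 52 + 570 = 982 min
982 = 0·1440 + 982; 982 = 16·60 + 22 → 16:22, same day
→ 2022-03-24 16:22 BRE

2022-03-24 16:22 BRE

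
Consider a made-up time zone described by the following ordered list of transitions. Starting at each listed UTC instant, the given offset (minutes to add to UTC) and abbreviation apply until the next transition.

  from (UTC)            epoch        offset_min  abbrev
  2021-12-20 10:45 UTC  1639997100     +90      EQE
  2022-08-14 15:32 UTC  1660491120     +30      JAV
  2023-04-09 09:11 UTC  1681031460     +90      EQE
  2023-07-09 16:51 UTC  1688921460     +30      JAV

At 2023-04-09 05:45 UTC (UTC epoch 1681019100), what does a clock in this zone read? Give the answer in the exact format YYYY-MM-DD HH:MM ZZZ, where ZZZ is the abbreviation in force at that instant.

2023-04-09 06:15 JAV

Query: 2023-04-09 05:45 UTC
Rule 2/4 (JAV, +00:30): 2022-08-14 15:32 UTC ≤ query < 2023-04-09 09:11 UTC
5·60 + 45 + 30 = 375 min
375 = 0·1440 + 375; 375 = 6·60 + 15 → 06:15, same day
→ 2023-04-09 06:15 JAV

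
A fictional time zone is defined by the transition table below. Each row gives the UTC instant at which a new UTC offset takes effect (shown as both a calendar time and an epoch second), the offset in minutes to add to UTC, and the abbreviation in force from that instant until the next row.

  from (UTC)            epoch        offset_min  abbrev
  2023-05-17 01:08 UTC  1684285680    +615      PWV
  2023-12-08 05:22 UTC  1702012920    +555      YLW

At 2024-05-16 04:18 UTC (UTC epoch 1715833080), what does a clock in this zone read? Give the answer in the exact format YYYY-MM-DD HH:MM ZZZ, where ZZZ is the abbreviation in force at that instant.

Query: 2024-05-16 04:18 UTC
Rule 2/2 (YLW, +09:15): 2023-12-08 05:22 UTC ≤ query < +∞
4·60 + 18 + 555 = 813 min
813 = 0·1440 + 813; 813 = 13·60 + 33 → 13:33, same day
→ 2024-05-16 13:33 YLW

2024-05-16 13:33 YLW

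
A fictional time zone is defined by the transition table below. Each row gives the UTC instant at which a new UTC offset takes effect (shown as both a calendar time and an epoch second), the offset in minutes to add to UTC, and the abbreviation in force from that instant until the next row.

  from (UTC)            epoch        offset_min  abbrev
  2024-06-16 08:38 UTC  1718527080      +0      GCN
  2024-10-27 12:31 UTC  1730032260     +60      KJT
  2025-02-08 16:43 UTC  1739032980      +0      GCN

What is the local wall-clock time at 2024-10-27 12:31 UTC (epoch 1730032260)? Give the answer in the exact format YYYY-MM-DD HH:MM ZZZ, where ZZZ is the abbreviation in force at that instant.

2024-10-27 13:31 KJT

Query: 2024-10-27 12:31 UTC
Rule 2/3 (KJT, +01:00): 2024-10-27 12:31 UTC ≤ query < 2025-02-08 16:43 UTC
12·60 + 31 + 60 = 811 min
811 = 0·1440 + 811; 811 = 13·60 + 31 → 13:31, same day
→ 2024-10-27 13:31 KJT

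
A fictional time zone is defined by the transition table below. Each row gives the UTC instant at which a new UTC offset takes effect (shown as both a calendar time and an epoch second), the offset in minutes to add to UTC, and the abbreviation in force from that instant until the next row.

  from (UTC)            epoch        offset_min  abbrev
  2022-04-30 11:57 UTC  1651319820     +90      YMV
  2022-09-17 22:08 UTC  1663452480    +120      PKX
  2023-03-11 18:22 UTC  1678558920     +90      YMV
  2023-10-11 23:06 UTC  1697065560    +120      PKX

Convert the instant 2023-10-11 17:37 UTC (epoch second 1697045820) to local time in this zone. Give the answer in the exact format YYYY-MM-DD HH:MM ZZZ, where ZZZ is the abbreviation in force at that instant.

Query: 2023-10-11 17:37 UTC
Rule 3/4 (YMV, +01:30): 2023-03-11 18:22 UTC ≤ query < 2023-10-11 23:06 UTC
17·60 + 37 + 90 = 1147 min
1147 = 0·1440 + 1147; 1147 = 19·60 + 7 → 19:07, same day
→ 2023-10-11 19:07 YMV

2023-10-11 19:07 YMV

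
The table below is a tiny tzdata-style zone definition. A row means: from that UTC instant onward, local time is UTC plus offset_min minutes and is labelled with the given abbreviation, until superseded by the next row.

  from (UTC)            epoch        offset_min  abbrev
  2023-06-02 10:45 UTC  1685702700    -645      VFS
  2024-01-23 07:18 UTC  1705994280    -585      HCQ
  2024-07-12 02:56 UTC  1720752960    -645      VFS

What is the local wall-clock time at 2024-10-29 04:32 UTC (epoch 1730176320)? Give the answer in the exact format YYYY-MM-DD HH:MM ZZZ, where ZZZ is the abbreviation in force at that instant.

Query: 2024-10-29 04:32 UTC
Rule 3/3 (VFS, -10:45): 2024-07-12 02:56 UTC ≤ query < +∞
4·60 + 32 - 645 = -373 min
-373 = -1·1440 + 1067; 1067 = 17·60 + 47 → 17:47, 2024-10-29 - 1 day = 2024-10-28
→ 2024-10-28 17:47 VFS

2024-10-28 17:47 VFS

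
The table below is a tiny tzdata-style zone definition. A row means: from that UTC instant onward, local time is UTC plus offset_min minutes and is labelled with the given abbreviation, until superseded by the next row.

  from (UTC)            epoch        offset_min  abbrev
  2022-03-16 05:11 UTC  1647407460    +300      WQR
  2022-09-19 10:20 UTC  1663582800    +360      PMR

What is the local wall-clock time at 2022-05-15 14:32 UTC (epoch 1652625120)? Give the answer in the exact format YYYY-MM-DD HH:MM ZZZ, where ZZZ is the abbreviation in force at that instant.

Query: 2022-05-15 14:32 UTC
Rule 1/2 (WQR, +05:00): 2022-03-16 05:11 UTC ≤ query < 2022-09-19 10:20 UTC
14·60 + 32 + 300 = 1172 min
1172 = 0·1440 + 1172; 1172 = 19·60 + 32 → 19:32, same day
→ 2022-05-15 19:32 WQR

2022-05-15 19:32 WQR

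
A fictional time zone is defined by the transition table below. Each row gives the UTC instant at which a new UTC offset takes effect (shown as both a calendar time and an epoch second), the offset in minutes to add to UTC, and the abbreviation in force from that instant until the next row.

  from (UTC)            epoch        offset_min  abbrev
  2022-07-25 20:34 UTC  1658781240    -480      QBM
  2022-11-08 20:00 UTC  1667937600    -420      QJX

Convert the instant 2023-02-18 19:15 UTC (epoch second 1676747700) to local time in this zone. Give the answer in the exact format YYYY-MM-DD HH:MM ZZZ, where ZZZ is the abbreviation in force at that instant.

Query: 2023-02-18 19:15 UTC
Rule 2/2 (QJX, -07:00): 2022-11-08 20:00 UTC ≤ query < +∞
19·60 + 15 - 420 = 735 min
735 = 0·1440 + 735; 735 = 12·60 + 15 → 12:15, same day
→ 2023-02-18 12:15 QJX

2023-02-18 12:15 QJX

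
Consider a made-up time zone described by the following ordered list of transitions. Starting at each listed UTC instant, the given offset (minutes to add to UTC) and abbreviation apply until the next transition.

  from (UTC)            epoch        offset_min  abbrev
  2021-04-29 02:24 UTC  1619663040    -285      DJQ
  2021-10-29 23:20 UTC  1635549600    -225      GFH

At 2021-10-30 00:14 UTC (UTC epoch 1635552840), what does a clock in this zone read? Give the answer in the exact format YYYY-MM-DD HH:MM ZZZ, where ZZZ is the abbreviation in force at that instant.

Query: 2021-10-30 00:14 UTC
Rule 2/2 (GFH, -03:45): 2021-10-29 23:20 UTC ≤ query < +∞
0·60 + 14 - 225 = -211 min
-211 = -1·1440 + 1229; 1229 = 20·60 + 29 → 20:29, 2021-10-30 - 1 day = 2021-10-29
→ 2021-10-29 20:29 GFH

2021-10-29 20:29 GFH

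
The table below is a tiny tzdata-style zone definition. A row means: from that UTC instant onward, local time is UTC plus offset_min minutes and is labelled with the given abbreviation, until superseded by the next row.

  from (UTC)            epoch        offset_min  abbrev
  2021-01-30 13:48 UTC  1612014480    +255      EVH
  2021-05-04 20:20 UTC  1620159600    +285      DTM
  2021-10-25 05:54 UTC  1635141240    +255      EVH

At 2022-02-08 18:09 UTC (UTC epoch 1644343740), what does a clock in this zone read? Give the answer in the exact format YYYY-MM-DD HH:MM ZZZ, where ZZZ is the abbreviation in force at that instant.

2022-02-08 22:24 EVH

Query: 2022-02-08 18:09 UTC
Rule 3/3 (EVH, +04:15): 2021-10-25 05:54 UTC ≤ query < +∞
18·60 + 9 + 255 = 1344 min
1344 = 0·1440 + 1344; 1344 = 22·60 + 24 → 22:24, same day
→ 2022-02-08 22:24 EVH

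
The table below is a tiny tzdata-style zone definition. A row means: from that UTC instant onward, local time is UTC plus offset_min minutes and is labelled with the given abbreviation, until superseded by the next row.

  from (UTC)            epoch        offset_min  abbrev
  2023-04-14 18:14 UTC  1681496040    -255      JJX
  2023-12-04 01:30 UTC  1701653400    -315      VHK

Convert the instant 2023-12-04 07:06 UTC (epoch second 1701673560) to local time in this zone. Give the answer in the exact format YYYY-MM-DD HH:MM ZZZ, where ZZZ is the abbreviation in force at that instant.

Query: 2023-12-04 07:06 UTC
Rule 2/2 (VHK, -05:15): 2023-12-04 01:30 UTC ≤ query < +∞
7·60 + 6 - 315 = 111 min
111 = 0·1440 + 111; 111 = 1·60 + 51 → 01:51, same day
→ 2023-12-04 01:51 VHK

2023-12-04 01:51 VHK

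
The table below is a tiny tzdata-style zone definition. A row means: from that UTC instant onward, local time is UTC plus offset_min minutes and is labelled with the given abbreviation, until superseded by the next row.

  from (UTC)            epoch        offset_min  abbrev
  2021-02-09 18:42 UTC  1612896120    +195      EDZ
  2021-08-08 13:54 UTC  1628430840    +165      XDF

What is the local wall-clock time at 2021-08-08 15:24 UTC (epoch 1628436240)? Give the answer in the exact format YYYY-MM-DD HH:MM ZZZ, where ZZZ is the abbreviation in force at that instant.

Query: 2021-08-08 15:24 UTC
Rule 2/2 (XDF, +02:45): 2021-08-08 13:54 UTC ≤ query < +∞
15·60 + 24 + 165 = 1089 min
1089 = 0·1440 + 1089; 1089 = 18·60 + 9 → 18:09, same day
→ 2021-08-08 18:09 XDF

2021-08-08 18:09 XDF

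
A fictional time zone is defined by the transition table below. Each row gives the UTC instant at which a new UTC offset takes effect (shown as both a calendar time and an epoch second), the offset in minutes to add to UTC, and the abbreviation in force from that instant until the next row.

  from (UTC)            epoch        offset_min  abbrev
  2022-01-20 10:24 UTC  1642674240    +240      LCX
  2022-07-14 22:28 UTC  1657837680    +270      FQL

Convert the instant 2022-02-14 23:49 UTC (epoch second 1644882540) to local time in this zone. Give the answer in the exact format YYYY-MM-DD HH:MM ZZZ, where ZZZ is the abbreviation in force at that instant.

Query: 2022-02-14 23:49 UTC
Rule 1/2 (LCX, +04:00): 2022-01-20 10:24 UTC ≤ query < 2022-07-14 22:28 UTC
23·60 + 49 + 240 = 1669 min
1669 = 1·1440 + 229; 229 = 3·60 + 49 → 03:49, 2022-02-14 + 1 day = 2022-02-15
→ 2022-02-15 03:49 LCX

2022-02-15 03:49 LCX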